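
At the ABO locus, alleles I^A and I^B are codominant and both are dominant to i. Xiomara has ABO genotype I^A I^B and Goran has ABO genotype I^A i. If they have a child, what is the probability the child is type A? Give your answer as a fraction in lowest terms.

1/2

ABO cross I^A I^B × I^A i → offspring phenotypes: 1/2 A, 1/4 B, 1/4 AB.
So P(type A) = 1/2.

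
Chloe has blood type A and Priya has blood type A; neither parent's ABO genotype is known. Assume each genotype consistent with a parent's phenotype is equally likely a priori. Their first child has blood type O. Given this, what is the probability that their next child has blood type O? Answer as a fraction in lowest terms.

1/4

Possible genotypes: Chloe ∈ {AA, AO}; Priya ∈ {AA, AO}.
Weight each parental genotype pair by prior × P(type-O child):
  AO × AO: posterior weight 1; P(next child type O) = 1/4.
Weighted sum = 1/4.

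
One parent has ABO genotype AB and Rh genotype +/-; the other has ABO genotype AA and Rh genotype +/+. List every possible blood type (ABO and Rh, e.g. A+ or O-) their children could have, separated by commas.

Gametes from AB × AA give offspring ABO genotypes AA, AB, i.e. phenotypes A, AB.
Rh cross +/- × +/+ → phenotypes Rh+.
Combining independently: A+, AB+.

A+, AB+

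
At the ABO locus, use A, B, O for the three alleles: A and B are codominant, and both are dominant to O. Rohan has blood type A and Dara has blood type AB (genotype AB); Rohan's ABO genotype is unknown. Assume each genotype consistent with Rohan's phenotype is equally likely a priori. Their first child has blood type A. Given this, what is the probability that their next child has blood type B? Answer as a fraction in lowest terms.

Possible genotypes: Rohan ∈ {AA, AO}; Dara ∈ {AB}.
Weight each parental genotype pair by prior × P(type-A child):
  AA × AB: posterior weight 1/2; P(next child type B) = 0.
  AO × AB: posterior weight 1/2; P(next child type B) = 1/4.
Weighted sum = 1/8.

1/8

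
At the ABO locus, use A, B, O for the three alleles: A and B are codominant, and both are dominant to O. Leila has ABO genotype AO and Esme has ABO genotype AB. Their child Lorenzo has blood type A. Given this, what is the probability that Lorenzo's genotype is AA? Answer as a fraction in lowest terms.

Cross AO × AB → 1/4 AA, 1/4 AB, 1/4 AO, 1/4 BO.
Type-A genotypes among offspring: AA (1/4), AO (1/4); total 1/2.
P(AA | type A) = (1/4) / (1/2) = 1/2.

1/2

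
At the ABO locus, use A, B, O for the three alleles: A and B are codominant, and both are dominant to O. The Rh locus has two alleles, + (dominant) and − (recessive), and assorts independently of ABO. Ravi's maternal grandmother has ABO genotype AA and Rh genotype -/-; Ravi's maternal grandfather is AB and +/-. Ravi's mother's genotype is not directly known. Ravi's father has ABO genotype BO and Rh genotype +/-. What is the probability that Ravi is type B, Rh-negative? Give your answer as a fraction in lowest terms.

3/32

Ravi's mother's ABO genotype from AA × AB: 1/2 AA, 1/2 AB.
Crossing each possibility with the father BO and summing P(type B): 1/2·0 + 1/2·1/2 = 1/4.
Similarly for Rh via the mother's Rh distribution: P(Rh-) = 3/8.
Independent loci: 1/4 × 3/8 = 3/32.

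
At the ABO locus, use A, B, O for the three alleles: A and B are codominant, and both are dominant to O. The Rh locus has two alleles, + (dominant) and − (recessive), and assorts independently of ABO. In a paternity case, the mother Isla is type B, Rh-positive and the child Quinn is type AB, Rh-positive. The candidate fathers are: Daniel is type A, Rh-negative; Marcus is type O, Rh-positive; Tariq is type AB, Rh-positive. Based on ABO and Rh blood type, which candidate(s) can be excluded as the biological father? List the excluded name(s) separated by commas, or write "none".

A candidate is excluded only if no genotype consistent with his phenotype could produce a type AB, Rh-positive child with a type B, Rh-positive mother.
Marcus (type O, Rh+): no genotype consistent with that phenotype can produce a type-AB Rh+ child with a type-B mother.

Marcus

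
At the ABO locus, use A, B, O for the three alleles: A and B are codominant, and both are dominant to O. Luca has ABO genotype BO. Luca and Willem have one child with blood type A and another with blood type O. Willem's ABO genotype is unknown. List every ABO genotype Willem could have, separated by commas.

For each candidate genotype of Willem, check whether crossing it with BO can produce every observed child phenotype.
  AA → possible child types {A, AB} ✗
  AB → possible child types {A, B, AB} ✗
  AO → possible child types {O, A, B, AB} ✓
  BB → possible child types {B} ✗
  BO → possible child types {O, B} ✗
  OO → possible child types {O, B} ✗

AO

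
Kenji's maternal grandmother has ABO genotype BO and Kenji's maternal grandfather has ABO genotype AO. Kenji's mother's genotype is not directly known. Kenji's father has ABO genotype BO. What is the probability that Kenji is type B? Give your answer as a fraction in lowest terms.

1/2

Kenji's mother's ABO genotype from BO × AO: 1/4 AB, 1/4 AO, 1/4 BO, 1/4 OO.
Crossing each possibility with the father BO and summing P(type B): 1/4·1/2 + 1/4·1/4 + 1/4·3/4 + 1/4·1/2 = 1/2.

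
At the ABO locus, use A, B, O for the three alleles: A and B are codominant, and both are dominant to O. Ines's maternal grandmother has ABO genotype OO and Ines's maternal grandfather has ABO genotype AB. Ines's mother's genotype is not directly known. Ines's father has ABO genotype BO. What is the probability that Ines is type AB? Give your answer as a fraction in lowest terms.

Ines's mother's ABO genotype from OO × AB: 1/2 AO, 1/2 BO.
Crossing each possibility with the father BO and summing P(type AB): 1/2·1/4 + 1/2·0 = 1/8.

1/8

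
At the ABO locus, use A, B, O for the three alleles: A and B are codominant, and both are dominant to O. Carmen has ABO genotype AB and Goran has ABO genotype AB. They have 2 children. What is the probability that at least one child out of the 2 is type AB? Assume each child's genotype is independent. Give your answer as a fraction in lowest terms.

ABO cross AB × AB → 1/4 A, 1/4 B, 1/2 AB.
So P(type AB) = 1/2 per child.
P(none) = (1/2)^2 = 1/4; P(at least one) = 1 − 1/4 = 3/4.

3/4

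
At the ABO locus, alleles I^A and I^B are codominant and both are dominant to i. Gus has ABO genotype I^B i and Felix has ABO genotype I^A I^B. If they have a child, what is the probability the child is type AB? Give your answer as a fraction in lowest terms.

ABO cross I^B i × I^A I^B → offspring phenotypes: 1/4 A, 1/2 B, 1/4 AB.
So P(type AB) = 1/4.

1/4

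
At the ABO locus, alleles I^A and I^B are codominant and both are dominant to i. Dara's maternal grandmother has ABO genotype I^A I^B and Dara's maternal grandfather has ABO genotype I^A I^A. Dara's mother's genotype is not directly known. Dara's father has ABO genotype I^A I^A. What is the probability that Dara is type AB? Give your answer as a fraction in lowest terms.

Dara's mother's ABO genotype from I^A I^B × I^A I^A: 1/2 I^A I^A, 1/2 I^A I^B.
Crossing each possibility with the father I^A I^A and summing P(type AB): 1/2·0 + 1/2·1/2 = 1/4.

1/4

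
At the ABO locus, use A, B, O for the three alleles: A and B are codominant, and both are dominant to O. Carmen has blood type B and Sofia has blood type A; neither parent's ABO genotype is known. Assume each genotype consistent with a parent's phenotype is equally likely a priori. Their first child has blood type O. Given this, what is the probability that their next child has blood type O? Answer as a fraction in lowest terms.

Possible genotypes: Carmen ∈ {BB, BO}; Sofia ∈ {AA, AO}.
Weight each parental genotype pair by prior × P(type-O child):
  BO × AO: posterior weight 1; P(next child type O) = 1/4.
Weighted sum = 1/4.

1/4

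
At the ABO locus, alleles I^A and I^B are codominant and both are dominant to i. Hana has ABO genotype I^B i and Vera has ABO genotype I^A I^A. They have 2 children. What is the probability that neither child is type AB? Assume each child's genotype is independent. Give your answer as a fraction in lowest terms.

ABO cross I^B i × I^A I^A → 1/2 A, 1/2 AB.
So P(type AB) = 1/2 per child.
P(not type AB) = 1/2 for one child; (1/2)^2 = 1/4.

1/4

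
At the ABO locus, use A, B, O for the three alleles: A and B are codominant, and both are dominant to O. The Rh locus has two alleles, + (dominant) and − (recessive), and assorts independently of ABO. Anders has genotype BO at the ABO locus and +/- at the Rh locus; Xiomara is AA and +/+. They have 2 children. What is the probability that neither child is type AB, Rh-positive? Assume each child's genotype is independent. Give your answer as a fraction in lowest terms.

ABO cross BO × AA → 1/2 A, 1/2 AB.
Rh cross +/- × +/+ → 1 Rh+; so P(type AB, Rh-positive) = 1/2 × 1 = 1/2 per child.
P(not type AB, Rh-positive) = 1/2 for one child; (1/2)^2 = 1/4.

1/4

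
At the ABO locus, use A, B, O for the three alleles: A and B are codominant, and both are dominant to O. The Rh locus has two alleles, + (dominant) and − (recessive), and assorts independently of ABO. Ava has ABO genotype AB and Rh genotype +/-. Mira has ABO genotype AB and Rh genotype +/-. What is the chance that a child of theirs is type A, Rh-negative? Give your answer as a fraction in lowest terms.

ABO cross AB × AB → offspring phenotypes: 1/4 A, 1/4 B, 1/2 AB.
Rh cross +/- × +/- → 3/4 Rh+, 1/4 Rh-.
Independent loci: P(type A, Rh-negative) = 1/4 × 1/4 = 1/16.

1/16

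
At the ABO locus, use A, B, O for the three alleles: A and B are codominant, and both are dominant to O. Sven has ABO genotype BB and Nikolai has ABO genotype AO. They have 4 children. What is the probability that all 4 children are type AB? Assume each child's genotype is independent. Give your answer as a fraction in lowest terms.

ABO cross BB × AO → 1/2 B, 1/2 AB.
So P(type AB) = 1/2 per child.
All 4 independent: (1/2)^4 = 1/16.

1/16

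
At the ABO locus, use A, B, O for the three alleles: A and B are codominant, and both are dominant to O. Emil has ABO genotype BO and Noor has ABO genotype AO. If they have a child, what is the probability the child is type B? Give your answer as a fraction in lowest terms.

1/4

ABO cross BO × AO → offspring phenotypes: 1/4 O, 1/4 A, 1/4 B, 1/4 AB.
So P(type B) = 1/4.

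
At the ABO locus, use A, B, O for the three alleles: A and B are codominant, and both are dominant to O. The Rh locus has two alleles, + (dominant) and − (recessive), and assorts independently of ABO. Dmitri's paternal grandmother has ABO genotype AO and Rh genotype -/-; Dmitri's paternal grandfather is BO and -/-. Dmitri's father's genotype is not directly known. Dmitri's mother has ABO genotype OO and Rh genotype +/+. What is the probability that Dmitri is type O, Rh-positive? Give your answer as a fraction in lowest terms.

1/2

Dmitri's father's ABO genotype from AO × BO: 1/4 AB, 1/4 AO, 1/4 BO, 1/4 OO.
Crossing each possibility with the mother OO and summing P(type O): 1/4·0 + 1/4·1/2 + 1/4·1/2 + 1/4·1 = 1/2.
Similarly for Rh via the father's Rh distribution: P(Rh+) = 1.
Independent loci: 1/2 × 1 = 1/2.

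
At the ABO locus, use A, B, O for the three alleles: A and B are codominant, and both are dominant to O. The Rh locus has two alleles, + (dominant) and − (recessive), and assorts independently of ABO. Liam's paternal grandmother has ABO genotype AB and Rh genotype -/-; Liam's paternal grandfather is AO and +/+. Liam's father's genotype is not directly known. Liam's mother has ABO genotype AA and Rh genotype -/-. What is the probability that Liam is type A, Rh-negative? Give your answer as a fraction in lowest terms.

Liam's father's ABO genotype from AB × AO: 1/4 AA, 1/4 AB, 1/4 AO, 1/4 BO.
Crossing each possibility with the mother AA and summing P(type A): 1/4·1 + 1/4·1/2 + 1/4·1 + 1/4·1/2 = 3/4.
Similarly for Rh via the father's Rh distribution: P(Rh-) = 1/2.
Independent loci: 3/4 × 1/2 = 3/8.

3/8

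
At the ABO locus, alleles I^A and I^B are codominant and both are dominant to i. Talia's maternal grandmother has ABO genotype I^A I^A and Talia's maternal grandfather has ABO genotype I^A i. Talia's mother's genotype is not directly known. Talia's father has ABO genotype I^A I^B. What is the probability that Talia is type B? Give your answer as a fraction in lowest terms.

Talia's mother's ABO genotype from I^A I^A × I^A i: 1/2 I^A I^A, 1/2 I^A i.
Crossing each possibility with the father I^A I^B and summing P(type B): 1/2·0 + 1/2·1/4 = 1/8.

1/8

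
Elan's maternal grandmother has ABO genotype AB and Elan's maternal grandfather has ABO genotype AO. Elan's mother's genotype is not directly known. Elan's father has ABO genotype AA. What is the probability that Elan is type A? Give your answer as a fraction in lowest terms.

3/4

Elan's mother's ABO genotype from AB × AO: 1/4 AA, 1/4 AB, 1/4 AO, 1/4 BO.
Crossing each possibility with the father AA and summing P(type A): 1/4·1 + 1/4·1/2 + 1/4·1 + 1/4·1/2 = 3/4.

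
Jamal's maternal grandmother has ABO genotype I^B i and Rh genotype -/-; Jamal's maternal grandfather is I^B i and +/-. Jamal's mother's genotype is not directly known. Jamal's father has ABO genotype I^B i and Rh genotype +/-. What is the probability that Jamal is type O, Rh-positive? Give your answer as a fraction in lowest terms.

5/32

Jamal's mother's ABO genotype from I^B i × I^B i: 1/4 I^B I^B, 1/2 I^B i, 1/4 i i.
Crossing each possibility with the father I^B i and summing P(type O): 1/4·0 + 1/2·1/4 + 1/4·1/2 = 1/4.
Similarly for Rh via the mother's Rh distribution: P(Rh+) = 5/8.
Independent loci: 1/4 × 5/8 = 5/32.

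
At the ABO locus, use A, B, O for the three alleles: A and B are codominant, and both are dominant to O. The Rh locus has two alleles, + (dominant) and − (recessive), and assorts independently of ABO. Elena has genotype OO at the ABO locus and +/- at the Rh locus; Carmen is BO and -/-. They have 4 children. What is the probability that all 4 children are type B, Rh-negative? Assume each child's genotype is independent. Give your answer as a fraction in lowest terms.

1/256

ABO cross OO × BO → 1/2 O, 1/2 B.
Rh cross +/- × -/- → 1/2 Rh+, 1/2 Rh-; so P(type B, Rh-negative) = 1/2 × 1/2 = 1/4 per child.
All 4 independent: (1/4)^4 = 1/256.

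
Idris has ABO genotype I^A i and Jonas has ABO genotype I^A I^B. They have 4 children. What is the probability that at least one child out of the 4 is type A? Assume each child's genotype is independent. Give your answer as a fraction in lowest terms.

ABO cross I^A i × I^A I^B → 1/2 A, 1/4 B, 1/4 AB.
So P(type A) = 1/2 per child.
P(none) = (1/2)^4 = 1/16; P(at least one) = 1 − 1/16 = 15/16.

15/16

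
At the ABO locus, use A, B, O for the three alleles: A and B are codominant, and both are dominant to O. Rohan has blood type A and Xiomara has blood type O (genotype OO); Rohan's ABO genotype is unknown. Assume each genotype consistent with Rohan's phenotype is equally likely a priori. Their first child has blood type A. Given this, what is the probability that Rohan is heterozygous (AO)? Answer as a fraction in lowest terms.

Possible genotypes: Rohan ∈ {AA, AO}; Xiomara ∈ {OO}.
Weight each parental genotype pair by prior × P(type-A child):
  AA × OO: posterior weight 2/3.
  AO × OO: posterior weight 1/3.
Sum the posterior weight over pairs where Rohan is AO: 1/3.

1/3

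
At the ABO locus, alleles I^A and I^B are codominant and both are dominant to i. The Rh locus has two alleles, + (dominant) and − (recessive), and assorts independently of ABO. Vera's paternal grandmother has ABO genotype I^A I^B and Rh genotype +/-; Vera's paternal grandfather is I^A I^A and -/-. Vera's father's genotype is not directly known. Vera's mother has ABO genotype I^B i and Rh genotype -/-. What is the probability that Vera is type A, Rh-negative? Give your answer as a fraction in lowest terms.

Vera's father's ABO genotype from I^A I^B × I^A I^A: 1/2 I^A I^A, 1/2 I^A I^B.
Crossing each possibility with the mother I^B i and summing P(type A): 1/2·1/2 + 1/2·1/4 = 3/8.
Similarly for Rh via the father's Rh distribution: P(Rh-) = 3/4.
Independent loci: 3/8 × 3/4 = 9/32.

9/32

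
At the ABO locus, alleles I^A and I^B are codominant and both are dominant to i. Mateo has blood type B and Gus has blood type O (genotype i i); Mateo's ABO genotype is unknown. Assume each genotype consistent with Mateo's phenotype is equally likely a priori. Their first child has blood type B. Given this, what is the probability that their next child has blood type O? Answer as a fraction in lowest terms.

1/6

Possible genotypes: Mateo ∈ {I^B I^B, I^B i}; Gus ∈ {i i}.
Weight each parental genotype pair by prior × P(type-B child):
  I^B I^B × i i: posterior weight 2/3; P(next child type O) = 0.
  I^B i × i i: posterior weight 1/3; P(next child type O) = 1/2.
Weighted sum = 1/6.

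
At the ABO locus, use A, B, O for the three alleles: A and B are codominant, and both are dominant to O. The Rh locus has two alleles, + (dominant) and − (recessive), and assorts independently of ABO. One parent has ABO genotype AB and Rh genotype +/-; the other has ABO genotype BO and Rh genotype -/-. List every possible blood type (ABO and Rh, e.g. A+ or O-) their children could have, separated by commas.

Gametes from AB × BO give offspring ABO genotypes AB, AO, BB, BO, i.e. phenotypes A, B, AB.
Rh cross +/- × -/- → phenotypes Rh+, Rh-.
Combining independently: A+, A-, B+, B-, AB+, AB-.

A+, A-, B+, B-, AB+, AB-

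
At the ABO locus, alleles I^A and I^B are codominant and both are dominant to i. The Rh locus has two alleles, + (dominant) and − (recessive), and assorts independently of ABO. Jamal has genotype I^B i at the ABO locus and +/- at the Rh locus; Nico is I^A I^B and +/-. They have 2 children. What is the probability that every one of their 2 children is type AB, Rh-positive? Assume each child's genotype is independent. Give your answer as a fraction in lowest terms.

ABO cross I^B i × I^A I^B → 1/4 A, 1/2 B, 1/4 AB.
Rh cross +/- × +/- → 3/4 Rh+, 1/4 Rh-; so P(type AB, Rh-positive) = 1/4 × 3/4 = 3/16 per child.
All 2 independent: (3/16)^2 = 9/256.

9/256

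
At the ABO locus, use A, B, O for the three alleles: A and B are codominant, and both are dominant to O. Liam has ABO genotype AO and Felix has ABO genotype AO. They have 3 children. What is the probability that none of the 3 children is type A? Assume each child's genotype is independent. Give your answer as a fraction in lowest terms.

1/64

ABO cross AO × AO → 1/4 O, 3/4 A.
So P(type A) = 3/4 per child.
P(not type A) = 1/4 for one child; (1/4)^3 = 1/64.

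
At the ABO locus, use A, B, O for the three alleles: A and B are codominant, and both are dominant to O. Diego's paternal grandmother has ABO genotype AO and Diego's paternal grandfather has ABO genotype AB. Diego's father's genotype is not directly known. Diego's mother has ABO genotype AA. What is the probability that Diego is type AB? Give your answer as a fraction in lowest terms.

Diego's father's ABO genotype from AO × AB: 1/4 AA, 1/4 AB, 1/4 AO, 1/4 BO.
Crossing each possibility with the mother AA and summing P(type AB): 1/4·0 + 1/4·1/2 + 1/4·0 + 1/4·1/2 = 1/4.

1/4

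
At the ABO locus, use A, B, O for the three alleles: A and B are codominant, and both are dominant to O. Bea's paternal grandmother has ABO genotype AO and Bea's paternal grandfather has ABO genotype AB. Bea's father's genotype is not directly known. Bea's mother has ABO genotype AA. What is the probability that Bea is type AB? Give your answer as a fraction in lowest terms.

1/4

Bea's father's ABO genotype from AO × AB: 1/4 AA, 1/4 AB, 1/4 AO, 1/4 BO.
Crossing each possibility with the mother AA and summing P(type AB): 1/4·0 + 1/4·1/2 + 1/4·0 + 1/4·1/2 = 1/4.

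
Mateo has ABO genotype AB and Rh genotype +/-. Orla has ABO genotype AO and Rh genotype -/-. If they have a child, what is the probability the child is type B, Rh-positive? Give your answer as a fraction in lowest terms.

ABO cross AB × AO → offspring phenotypes: 1/2 A, 1/4 B, 1/4 AB.
Rh cross +/- × -/- → 1/2 Rh+, 1/2 Rh-.
Independent loci: P(type B, Rh-positive) = 1/4 × 1/2 = 1/8.

1/8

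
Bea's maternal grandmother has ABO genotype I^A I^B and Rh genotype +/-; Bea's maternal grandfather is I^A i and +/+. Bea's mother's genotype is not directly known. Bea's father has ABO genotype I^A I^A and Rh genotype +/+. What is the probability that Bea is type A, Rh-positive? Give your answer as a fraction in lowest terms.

Bea's mother's ABO genotype from I^A I^B × I^A i: 1/4 I^A I^A, 1/4 I^A I^B, 1/4 I^A i, 1/4 I^B i.
Crossing each possibility with the father I^A I^A and summing P(type A): 1/4·1 + 1/4·1/2 + 1/4·1 + 1/4·1/2 = 3/4.
Similarly for Rh via the mother's Rh distribution: P(Rh+) = 1.
Independent loci: 3/4 × 1 = 3/4.

3/4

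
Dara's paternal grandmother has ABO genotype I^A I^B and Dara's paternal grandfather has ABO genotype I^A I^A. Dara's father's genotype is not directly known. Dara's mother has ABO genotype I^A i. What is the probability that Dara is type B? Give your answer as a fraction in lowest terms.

1/8

Dara's father's ABO genotype from I^A I^B × I^A I^A: 1/2 I^A I^A, 1/2 I^A I^B.
Crossing each possibility with the mother I^A i and summing P(type B): 1/2·0 + 1/2·1/4 = 1/8.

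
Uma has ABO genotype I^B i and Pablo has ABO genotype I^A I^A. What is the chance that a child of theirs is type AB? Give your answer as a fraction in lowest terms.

1/2

ABO cross I^B i × I^A I^A → offspring phenotypes: 1/2 A, 1/2 AB.
So P(type AB) = 1/2.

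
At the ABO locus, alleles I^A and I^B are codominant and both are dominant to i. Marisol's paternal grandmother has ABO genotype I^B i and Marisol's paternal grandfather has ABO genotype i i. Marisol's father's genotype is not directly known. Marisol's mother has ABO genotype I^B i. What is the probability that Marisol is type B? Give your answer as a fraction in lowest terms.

Marisol's father's ABO genotype from I^B i × i i: 1/2 I^B i, 1/2 i i.
Crossing each possibility with the mother I^B i and summing P(type B): 1/2·3/4 + 1/2·1/2 = 5/8.

5/8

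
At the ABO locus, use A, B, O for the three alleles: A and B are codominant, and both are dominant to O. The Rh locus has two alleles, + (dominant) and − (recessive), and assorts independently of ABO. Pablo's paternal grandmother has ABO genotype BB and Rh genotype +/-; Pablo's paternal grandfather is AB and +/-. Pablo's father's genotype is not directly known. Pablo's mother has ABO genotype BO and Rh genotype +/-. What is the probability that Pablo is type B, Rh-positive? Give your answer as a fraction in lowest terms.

Pablo's father's ABO genotype from BB × AB: 1/2 AB, 1/2 BB.
Crossing each possibility with the mother BO and summing P(type B): 1/2·1/2 + 1/2·1 = 3/4.
Similarly for Rh via the father's Rh distribution: P(Rh+) = 3/4.
Independent loci: 3/4 × 3/4 = 9/16.

9/16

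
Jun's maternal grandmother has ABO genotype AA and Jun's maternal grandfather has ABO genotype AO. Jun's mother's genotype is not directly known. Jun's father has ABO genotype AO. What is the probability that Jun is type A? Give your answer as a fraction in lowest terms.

Jun's mother's ABO genotype from AA × AO: 1/2 AA, 1/2 AO.
Crossing each possibility with the father AO and summing P(type A): 1/2·1 + 1/2·3/4 = 7/8.

7/8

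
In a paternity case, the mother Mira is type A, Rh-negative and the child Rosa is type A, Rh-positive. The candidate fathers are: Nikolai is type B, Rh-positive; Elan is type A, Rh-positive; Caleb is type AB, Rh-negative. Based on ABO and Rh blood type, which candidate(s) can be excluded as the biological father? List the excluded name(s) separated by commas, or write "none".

A candidate is excluded only if no genotype consistent with his phenotype could produce a type A, Rh-positive child with a type A, Rh-negative mother.
Caleb (type AB, Rh-): no genotype consistent with that phenotype can produce a type-A Rh+ child with a type-A mother.

Caleb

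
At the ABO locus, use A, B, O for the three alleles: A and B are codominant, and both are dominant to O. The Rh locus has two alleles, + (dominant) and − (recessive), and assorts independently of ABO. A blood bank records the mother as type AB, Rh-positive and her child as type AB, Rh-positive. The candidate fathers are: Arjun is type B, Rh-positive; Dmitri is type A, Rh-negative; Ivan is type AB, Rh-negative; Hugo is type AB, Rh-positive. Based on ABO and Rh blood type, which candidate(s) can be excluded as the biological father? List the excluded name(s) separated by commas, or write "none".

A candidate is excluded only if no genotype consistent with his phenotype could produce a type AB, Rh-positive child with a type AB, Rh-positive mother.
Every candidate has at least one consistent genotype combination, so none can be excluded.

none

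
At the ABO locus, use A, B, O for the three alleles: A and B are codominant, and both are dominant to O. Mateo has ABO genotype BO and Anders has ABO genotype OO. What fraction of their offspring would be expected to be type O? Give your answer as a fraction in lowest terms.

1/2

ABO cross BO × OO → offspring phenotypes: 1/2 O, 1/2 B.
So P(type O) = 1/2.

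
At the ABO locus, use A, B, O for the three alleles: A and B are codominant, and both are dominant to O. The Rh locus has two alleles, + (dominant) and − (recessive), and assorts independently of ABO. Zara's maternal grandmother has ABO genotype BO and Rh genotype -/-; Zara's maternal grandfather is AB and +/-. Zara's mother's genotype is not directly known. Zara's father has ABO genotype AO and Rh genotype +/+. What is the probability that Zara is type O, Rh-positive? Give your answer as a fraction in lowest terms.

Zara's mother's ABO genotype from BO × AB: 1/4 AB, 1/4 AO, 1/4 BB, 1/4 BO.
Crossing each possibility with the father AO and summing P(type O): 1/4·0 + 1/4·1/4 + 1/4·0 + 1/4·1/4 = 1/8.
Similarly for Rh via the mother's Rh distribution: P(Rh+) = 1.
Independent loci: 1/8 × 1 = 1/8.

1/8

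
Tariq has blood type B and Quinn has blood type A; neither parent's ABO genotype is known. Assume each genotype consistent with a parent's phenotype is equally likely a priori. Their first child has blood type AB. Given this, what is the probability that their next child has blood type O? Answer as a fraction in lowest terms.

1/36

Possible genotypes: Tariq ∈ {BB, BO}; Quinn ∈ {AA, AO}.
Weight each parental genotype pair by prior × P(type-AB child):
  BB × AA: posterior weight 4/9; P(next child type O) = 0.
  BB × AO: posterior weight 2/9; P(next child type O) = 0.
  BO × AA: posterior weight 2/9; P(next child type O) = 0.
  BO × AO: posterior weight 1/9; P(next child type O) = 1/4.
Weighted sum = 1/36.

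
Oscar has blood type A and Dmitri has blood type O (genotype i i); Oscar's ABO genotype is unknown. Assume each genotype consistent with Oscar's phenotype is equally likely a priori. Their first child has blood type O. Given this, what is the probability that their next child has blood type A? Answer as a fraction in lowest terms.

1/2

Possible genotypes: Oscar ∈ {I^A I^A, I^A i}; Dmitri ∈ {i i}.
Weight each parental genotype pair by prior × P(type-O child):
  I^A i × i i: posterior weight 1; P(next child type A) = 1/2.
Weighted sum = 1/2.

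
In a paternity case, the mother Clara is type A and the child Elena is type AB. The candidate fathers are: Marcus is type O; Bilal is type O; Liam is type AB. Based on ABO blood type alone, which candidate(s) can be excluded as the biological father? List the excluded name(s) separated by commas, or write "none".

A candidate is excluded only if no genotype consistent with his phenotype could produce a type AB child with a type A mother.
Marcus (type O): no genotype consistent with that phenotype can produce a type-AB child with a type-A mother.
Bilal (type O): no genotype consistent with that phenotype can produce a type-AB child with a type-A mother.

Marcus, Bilal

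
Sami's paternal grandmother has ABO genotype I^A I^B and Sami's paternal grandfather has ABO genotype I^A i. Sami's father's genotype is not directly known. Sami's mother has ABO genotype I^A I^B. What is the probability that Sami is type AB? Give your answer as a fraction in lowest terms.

Sami's father's ABO genotype from I^A I^B × I^A i: 1/4 I^A I^A, 1/4 I^A I^B, 1/4 I^A i, 1/4 I^B i.
Crossing each possibility with the mother I^A I^B and summing P(type AB): 1/4·1/2 + 1/4·1/2 + 1/4·1/4 + 1/4·1/4 = 3/8.

3/8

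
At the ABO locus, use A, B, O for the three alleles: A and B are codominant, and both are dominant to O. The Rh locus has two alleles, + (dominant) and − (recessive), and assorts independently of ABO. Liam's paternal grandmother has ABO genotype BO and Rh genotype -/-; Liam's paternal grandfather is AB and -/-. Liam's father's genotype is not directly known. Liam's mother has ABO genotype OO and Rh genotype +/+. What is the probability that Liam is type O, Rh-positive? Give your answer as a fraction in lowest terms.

1/4

Liam's father's ABO genotype from BO × AB: 1/4 AB, 1/4 AO, 1/4 BB, 1/4 BO.
Crossing each possibility with the mother OO and summing P(type O): 1/4·0 + 1/4·1/2 + 1/4·0 + 1/4·1/2 = 1/4.
Similarly for Rh via the father's Rh distribution: P(Rh+) = 1.
Independent loci: 1/4 × 1 = 1/4.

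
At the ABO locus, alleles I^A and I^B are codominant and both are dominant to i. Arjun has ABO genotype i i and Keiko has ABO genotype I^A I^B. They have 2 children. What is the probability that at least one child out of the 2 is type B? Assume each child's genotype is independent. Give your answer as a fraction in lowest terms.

3/4

ABO cross i i × I^A I^B → 1/2 A, 1/2 B.
So P(type B) = 1/2 per child.
P(none) = (1/2)^2 = 1/4; P(at least one) = 1 − 1/4 = 3/4.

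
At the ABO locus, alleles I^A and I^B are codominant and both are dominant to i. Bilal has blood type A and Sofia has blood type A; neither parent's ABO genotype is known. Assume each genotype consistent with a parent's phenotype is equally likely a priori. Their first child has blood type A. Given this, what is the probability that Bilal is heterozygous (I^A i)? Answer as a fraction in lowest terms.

7/15

Possible genotypes: Bilal ∈ {I^A I^A, I^A i}; Sofia ∈ {I^A I^A, I^A i}.
Weight each parental genotype pair by prior × P(type-A child):
  I^A I^A × I^A I^A: posterior weight 4/15.
  I^A I^A × I^A i: posterior weight 4/15.
  I^A i × I^A I^A: posterior weight 4/15.
  I^A i × I^A i: posterior weight 1/5.
Sum the posterior weight over pairs where Bilal is I^A i: 7/15.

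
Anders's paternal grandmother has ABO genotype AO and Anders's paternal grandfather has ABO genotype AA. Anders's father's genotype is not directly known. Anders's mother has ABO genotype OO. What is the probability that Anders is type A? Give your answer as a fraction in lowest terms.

3/4

Anders's father's ABO genotype from AO × AA: 1/2 AA, 1/2 AO.
Crossing each possibility with the mother OO and summing P(type A): 1/2·1 + 1/2·1/2 = 3/4.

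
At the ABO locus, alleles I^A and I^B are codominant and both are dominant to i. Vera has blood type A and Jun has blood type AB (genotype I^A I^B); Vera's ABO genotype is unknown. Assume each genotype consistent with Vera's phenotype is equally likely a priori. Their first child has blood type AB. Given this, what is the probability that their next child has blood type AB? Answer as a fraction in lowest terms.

5/12

Possible genotypes: Vera ∈ {I^A I^A, I^A i}; Jun ∈ {I^A I^B}.
Weight each parental genotype pair by prior × P(type-AB child):
  I^A I^A × I^A I^B: posterior weight 2/3; P(next child type AB) = 1/2.
  I^A i × I^A I^B: posterior weight 1/3; P(next child type AB) = 1/4.
Weighted sum = 5/12.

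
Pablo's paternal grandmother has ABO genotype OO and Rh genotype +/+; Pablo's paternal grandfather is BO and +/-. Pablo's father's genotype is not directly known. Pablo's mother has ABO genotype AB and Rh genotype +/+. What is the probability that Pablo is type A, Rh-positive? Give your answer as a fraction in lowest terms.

Pablo's father's ABO genotype from OO × BO: 1/2 BO, 1/2 OO.
Crossing each possibility with the mother AB and summing P(type A): 1/2·1/4 + 1/2·1/2 = 3/8.
Similarly for Rh via the father's Rh distribution: P(Rh+) = 1.
Independent loci: 3/8 × 1 = 3/8.

3/8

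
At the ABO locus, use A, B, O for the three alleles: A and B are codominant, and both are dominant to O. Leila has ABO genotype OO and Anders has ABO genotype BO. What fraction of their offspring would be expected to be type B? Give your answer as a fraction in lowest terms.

1/2

ABO cross OO × BO → offspring phenotypes: 1/2 O, 1/2 B.
So P(type B) = 1/2.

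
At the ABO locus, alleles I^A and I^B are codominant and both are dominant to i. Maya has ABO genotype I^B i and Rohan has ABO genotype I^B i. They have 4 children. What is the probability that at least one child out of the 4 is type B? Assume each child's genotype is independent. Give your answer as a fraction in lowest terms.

ABO cross I^B i × I^B i → 1/4 O, 3/4 B.
So P(type B) = 3/4 per child.
P(none) = (1/4)^4 = 1/256; P(at least one) = 1 − 1/256 = 255/256.

255/256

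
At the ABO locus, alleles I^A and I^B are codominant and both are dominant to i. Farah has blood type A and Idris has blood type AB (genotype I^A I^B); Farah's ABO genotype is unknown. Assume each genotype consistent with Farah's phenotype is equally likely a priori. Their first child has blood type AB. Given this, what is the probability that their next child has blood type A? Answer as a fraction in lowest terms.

Possible genotypes: Farah ∈ {I^A I^A, I^A i}; Idris ∈ {I^A I^B}.
Weight each parental genotype pair by prior × P(type-AB child):
  I^A I^A × I^A I^B: posterior weight 2/3; P(next child type A) = 1/2.
  I^A i × I^A I^B: posterior weight 1/3; P(next child type A) = 1/2.
Weighted sum = 1/2.

1/2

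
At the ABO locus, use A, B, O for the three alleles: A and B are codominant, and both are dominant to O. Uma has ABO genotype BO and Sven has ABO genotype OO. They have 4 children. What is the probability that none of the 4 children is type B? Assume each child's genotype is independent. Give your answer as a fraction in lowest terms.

ABO cross BO × OO → 1/2 O, 1/2 B.
So P(type B) = 1/2 per child.
P(not type B) = 1/2 for one child; (1/2)^4 = 1/16.

1/16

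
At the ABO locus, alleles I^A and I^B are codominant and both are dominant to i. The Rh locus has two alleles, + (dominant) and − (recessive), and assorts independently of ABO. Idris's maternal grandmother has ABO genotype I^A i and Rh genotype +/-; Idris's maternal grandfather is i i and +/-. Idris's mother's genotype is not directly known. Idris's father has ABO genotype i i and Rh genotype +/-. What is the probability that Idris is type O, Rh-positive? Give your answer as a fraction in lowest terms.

9/16

Idris's mother's ABO genotype from I^A i × i i: 1/2 I^A i, 1/2 i i.
Crossing each possibility with the father i i and summing P(type O): 1/2·1/2 + 1/2·1 = 3/4.
Similarly for Rh via the mother's Rh distribution: P(Rh+) = 3/4.
Independent loci: 3/4 × 3/4 = 9/16.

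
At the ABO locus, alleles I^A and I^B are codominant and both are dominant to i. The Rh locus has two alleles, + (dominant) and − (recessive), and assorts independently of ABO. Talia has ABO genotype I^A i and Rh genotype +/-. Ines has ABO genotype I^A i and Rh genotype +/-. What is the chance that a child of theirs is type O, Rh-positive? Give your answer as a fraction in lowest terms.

ABO cross I^A i × I^A i → offspring phenotypes: 1/4 O, 3/4 A.
Rh cross +/- × +/- → 3/4 Rh+, 1/4 Rh-.
Independent loci: P(type O, Rh-positive) = 1/4 × 3/4 = 3/16.

3/16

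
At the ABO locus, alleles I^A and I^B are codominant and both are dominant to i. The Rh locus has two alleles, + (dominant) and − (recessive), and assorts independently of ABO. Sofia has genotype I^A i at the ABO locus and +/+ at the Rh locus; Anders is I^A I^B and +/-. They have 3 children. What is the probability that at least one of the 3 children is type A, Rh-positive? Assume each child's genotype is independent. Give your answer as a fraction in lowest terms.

ABO cross I^A i × I^A I^B → 1/2 A, 1/4 B, 1/4 AB.
Rh cross +/+ × +/- → 1 Rh+; so P(type A, Rh-positive) = 1/2 × 1 = 1/2 per child.
P(none) = (1/2)^3 = 1/8; P(at least one) = 1 − 1/8 = 7/8.

7/8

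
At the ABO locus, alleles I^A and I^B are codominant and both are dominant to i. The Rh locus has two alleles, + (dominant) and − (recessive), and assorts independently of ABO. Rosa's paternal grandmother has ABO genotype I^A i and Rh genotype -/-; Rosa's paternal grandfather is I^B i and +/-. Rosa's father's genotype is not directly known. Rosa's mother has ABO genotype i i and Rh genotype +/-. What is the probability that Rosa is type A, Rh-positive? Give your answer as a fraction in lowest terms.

5/32

Rosa's father's ABO genotype from I^A i × I^B i: 1/4 I^A I^B, 1/4 I^A i, 1/4 I^B i, 1/4 i i.
Crossing each possibility with the mother i i and summing P(type A): 1/4·1/2 + 1/4·1/2 + 1/4·0 + 1/4·0 = 1/4.
Similarly for Rh via the father's Rh distribution: P(Rh+) = 5/8.
Independent loci: 1/4 × 5/8 = 5/32.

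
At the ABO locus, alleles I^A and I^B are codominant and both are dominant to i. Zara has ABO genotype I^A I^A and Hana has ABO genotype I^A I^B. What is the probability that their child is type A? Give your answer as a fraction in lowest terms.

ABO cross I^A I^A × I^A I^B → offspring phenotypes: 1/2 A, 1/2 AB.
So P(type A) = 1/2.

1/2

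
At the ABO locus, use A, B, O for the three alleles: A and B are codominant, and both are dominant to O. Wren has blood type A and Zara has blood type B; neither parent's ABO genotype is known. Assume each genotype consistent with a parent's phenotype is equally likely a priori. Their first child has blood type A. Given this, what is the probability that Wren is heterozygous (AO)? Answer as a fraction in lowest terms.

1/3

Possible genotypes: Wren ∈ {AA, AO}; Zara ∈ {BB, BO}.
Weight each parental genotype pair by prior × P(type-A child):
  AA × BO: posterior weight 2/3.
  AO × BO: posterior weight 1/3.
Sum the posterior weight over pairs where Wren is AO: 1/3.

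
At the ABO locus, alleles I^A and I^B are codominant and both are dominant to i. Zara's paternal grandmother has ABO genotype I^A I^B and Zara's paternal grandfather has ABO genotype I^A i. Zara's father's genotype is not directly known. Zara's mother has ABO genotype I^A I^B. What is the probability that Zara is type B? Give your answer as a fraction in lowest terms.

Zara's father's ABO genotype from I^A I^B × I^A i: 1/4 I^A I^A, 1/4 I^A I^B, 1/4 I^A i, 1/4 I^B i.
Crossing each possibility with the mother I^A I^B and summing P(type B): 1/4·0 + 1/4·1/4 + 1/4·1/4 + 1/4·1/2 = 1/4.

1/4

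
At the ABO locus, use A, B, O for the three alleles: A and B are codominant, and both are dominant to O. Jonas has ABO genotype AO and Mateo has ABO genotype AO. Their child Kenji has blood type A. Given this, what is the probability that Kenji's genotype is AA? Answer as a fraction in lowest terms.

Cross AO × AO → 1/4 AA, 1/2 AO, 1/4 OO.
Type-A genotypes among offspring: AA (1/4), AO (1/2); total 3/4.
P(AA | type A) = (1/4) / (3/4) = 1/3.

1/3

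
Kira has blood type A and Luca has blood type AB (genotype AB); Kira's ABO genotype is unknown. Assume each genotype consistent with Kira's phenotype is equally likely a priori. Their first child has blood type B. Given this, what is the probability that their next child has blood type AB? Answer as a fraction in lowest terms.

1/4

Possible genotypes: Kira ∈ {AA, AO}; Luca ∈ {AB}.
Weight each parental genotype pair by prior × P(type-B child):
  AO × AB: posterior weight 1; P(next child type AB) = 1/4.
Weighted sum = 1/4.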